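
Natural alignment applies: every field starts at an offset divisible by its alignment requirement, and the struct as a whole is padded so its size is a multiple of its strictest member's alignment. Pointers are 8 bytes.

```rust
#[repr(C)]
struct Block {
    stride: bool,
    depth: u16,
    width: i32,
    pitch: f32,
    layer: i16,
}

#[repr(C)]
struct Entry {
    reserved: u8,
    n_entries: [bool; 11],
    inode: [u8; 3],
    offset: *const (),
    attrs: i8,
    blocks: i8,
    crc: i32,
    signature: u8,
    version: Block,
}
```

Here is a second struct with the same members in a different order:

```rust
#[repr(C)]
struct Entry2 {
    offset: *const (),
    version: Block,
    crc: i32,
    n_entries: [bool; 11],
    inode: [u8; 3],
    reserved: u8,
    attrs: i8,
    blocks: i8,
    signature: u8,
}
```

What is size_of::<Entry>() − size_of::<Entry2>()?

8

Block: 0..1  stride  (1B, 1-aligned); 1..2  -- padding (1B); 2..4  depth  (2B, 2-aligned); 4..8  width  (4B, 4-aligned); 8..12  pitch  (4B, 4-aligned); 12..14  layer  (2B, 2-aligned); 14..16  -- tail padding (2B); sizeof = 16, alignof = 4
0..1  reserved  (1B, 1-aligned)
1..12  n_entries  (11B, 1-aligned)
12..15  inode  (3B, 1-aligned)
15..16  -- padding (1B)
16..24  offset  (8B, 8-aligned)
24..25  attrs  (1B, 1-aligned)
25..26  blocks  (1B, 1-aligned)
26..28  -- padding (2B)
28..32  crc  (4B, 4-aligned)
32..33  signature  (1B, 1-aligned)
33..36  -- padding (3B)
36..52  version  (16B, 4-aligned)
52..56  -- tail padding (4B)
sizeof = 56, alignof = 8
— Entry2 —
0..8  offset  (8B, 8-aligned)
8..24  version  (16B, 4-aligned)
24..28  crc  (4B, 4-aligned)
28..39  n_entries  (11B, 1-aligned)
39..42  inode  (3B, 1-aligned)
42..43  reserved  (1B, 1-aligned)
43..44  attrs  (1B, 1-aligned)
44..45  blocks  (1B, 1-aligned)
45..46  signature  (1B, 1-aligned)
46..48  -- tail padding (2B)
sizeof = 48, alignof = 8
56 − 48 = 8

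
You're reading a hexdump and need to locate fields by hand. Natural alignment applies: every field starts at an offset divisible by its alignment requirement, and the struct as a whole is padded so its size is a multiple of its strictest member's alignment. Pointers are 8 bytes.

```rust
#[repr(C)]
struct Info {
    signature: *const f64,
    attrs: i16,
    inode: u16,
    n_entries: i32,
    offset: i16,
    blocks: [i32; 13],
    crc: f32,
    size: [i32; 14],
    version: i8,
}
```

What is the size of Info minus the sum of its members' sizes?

5

signature at 0 (size 8, align 8) → ends 8
attrs at 8 (size 2, align 2) → ends 10
inode at 10 (size 2, align 2) → ends 12
n_entries at 12 (size 4, align 4) → ends 16
offset at 16 (size 2, align 2) → ends 18
pad 2 to align 4 for blocks
blocks at 20 (size 52, align 4) → ends 72
crc at 72 (size 4, align 4) → ends 76
size at 76 (size 56, align 4) → ends 132
version at 132 (size 1, align 1) → ends 133
tail pad 3 to reach multiple of 8
total 136 bytes, alignment 8
data bytes 131, size 136 → padding 5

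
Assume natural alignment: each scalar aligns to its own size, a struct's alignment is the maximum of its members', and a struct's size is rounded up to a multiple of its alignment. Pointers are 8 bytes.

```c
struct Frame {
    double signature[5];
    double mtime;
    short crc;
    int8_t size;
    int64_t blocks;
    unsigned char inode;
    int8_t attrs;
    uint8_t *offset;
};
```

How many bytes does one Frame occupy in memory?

0..40  signature  (40B, 8-aligned)
40..48  mtime  (8B, 8-aligned)
48..50  crc  (2B, 2-aligned)
50..51  size  (1B, 1-aligned)
51..56  -- padding (5B)
56..64  blocks  (8B, 8-aligned)
64..65  inode  (1B, 1-aligned)
65..66  attrs  (1B, 1-aligned)
66..72  -- padding (6B)
72..80  offset  (8B, 8-aligned)
sizeof = 80, alignof = 8

80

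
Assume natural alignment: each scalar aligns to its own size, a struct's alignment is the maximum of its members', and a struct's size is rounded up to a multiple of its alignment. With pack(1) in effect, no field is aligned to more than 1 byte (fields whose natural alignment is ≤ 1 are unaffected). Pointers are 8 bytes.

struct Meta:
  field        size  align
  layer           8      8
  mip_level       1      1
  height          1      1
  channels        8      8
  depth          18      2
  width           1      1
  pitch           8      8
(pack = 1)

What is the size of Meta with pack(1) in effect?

45

0..8  layer  (8B, 1-aligned)
8..9  mip_level  (1B, 1-aligned)
9..10  height  (1B, 1-aligned)
10..18  channels  (8B, 1-aligned)
18..36  depth  (18B, 1-aligned)
36..37  width  (1B, 1-aligned)
37..45  pitch  (8B, 1-aligned)
sizeof = 45, alignof = 1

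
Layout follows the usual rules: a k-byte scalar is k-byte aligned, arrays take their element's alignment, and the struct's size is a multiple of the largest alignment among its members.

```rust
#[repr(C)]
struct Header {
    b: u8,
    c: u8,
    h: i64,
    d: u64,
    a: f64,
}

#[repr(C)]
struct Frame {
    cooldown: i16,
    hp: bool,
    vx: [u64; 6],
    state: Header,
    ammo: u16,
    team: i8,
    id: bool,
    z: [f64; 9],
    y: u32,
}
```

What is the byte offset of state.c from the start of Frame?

57

Header: @0: b [1B, align 1] → 1; @1: c [1B, align 1] → 2; +6 pad (align 8); @8: h [8B, align 8] → 16; @16: d [8B, align 8] → 24; @24: a [8B, align 8] → 32; size 32, align 8
@0: cooldown [2B, align 2] → 2
@2: hp [1B, align 1] → 3
+5 pad (align 8)
@8: vx [48B, align 8] → 56
@56: state [32B, align 8] → 88
within Header: c at 1
56 + 1 = 57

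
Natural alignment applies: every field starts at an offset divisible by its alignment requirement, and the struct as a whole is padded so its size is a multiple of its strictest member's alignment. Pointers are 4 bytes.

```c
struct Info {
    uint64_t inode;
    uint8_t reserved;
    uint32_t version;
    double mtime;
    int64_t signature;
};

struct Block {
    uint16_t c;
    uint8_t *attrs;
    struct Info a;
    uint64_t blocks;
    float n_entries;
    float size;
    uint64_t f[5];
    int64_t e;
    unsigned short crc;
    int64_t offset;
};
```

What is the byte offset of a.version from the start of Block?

20

Info: inode at 0 (size 8, align 8) → ends 8; reserved at 8 (size 1, align 1) → ends 9; pad 3 to align 4 for version; version at 12 (size 4, align 4) → ends 16; mtime at 16 (size 8, align 8) → ends 24; signature at 24 (size 8, align 8) → ends 32; total 32 bytes, alignment 8
c at 0 (size 2, align 2) → ends 2
pad 2 to align 4 for attrs
attrs at 4 (size 4, align 4) → ends 8
a at 8 (size 32, align 8) → ends 40
within Info: version at 12
8 + 12 = 20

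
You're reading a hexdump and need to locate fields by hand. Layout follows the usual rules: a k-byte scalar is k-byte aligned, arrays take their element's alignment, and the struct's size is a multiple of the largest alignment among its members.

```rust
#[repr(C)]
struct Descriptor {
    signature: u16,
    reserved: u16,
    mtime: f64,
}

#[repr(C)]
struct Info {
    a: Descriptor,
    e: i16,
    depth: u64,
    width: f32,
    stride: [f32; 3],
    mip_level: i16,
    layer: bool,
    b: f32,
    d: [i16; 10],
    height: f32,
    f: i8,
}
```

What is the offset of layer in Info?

50

Descriptor: signature at 0 (size 2, align 2) → ends 2; reserved at 2 (size 2, align 2) → ends 4; pad 4 to align 8 for mtime; mtime at 8 (size 8, align 8) → ends 16; total 16 bytes, alignment 8
a at 0 (size 16, align 8) → ends 16
e at 16 (size 2, align 2) → ends 18
pad 6 to align 8 for depth
depth at 24 (size 8, align 8) → ends 32
width at 32 (size 4, align 4) → ends 36
stride at 36 (size 12, align 4) → ends 48
mip_level at 48 (size 2, align 2) → ends 50
layer at 50 (size 1, align 1) → ends 51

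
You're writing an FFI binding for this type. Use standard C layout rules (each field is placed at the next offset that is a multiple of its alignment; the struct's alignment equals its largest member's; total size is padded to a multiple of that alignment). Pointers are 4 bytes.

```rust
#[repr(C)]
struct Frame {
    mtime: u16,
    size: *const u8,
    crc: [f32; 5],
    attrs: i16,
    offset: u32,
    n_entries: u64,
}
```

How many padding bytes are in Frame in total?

@0: mtime [2B, align 2] → 2
+2 pad (align 4)
@4: size [4B, align 4] → 8
@8: crc [20B, align 4] → 28
@28: attrs [2B, align 2] → 30
+2 pad (align 4)
@32: offset [4B, align 4] → 36
+4 pad (align 8)
@40: n_entries [8B, align 8] → 48
size 48, align 8
data bytes 40, size 48 → padding 8

8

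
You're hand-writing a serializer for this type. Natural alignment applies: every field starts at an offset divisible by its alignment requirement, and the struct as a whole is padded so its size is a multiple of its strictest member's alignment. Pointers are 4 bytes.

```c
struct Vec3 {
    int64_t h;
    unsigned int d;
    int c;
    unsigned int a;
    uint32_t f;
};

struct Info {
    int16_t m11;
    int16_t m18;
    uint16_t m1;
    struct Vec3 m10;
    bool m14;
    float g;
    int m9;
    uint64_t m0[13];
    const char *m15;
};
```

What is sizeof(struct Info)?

160 bytes

Vec3: @0: h [8B, align 8] → 8; @8: d [4B, align 4] → 12; @12: c [4B, align 4] → 16; @16: a [4B, align 4] → 20; @20: f [4B, align 4] → 24; size 24, align 8
@0: m11 [2B, align 2] → 2
@2: m18 [2B, align 2] → 4
@4: m1 [2B, align 2] → 6
+2 pad (align 8)
@8: m10 [24B, align 8] → 32
@32: m14 [1B, align 1] → 33
+3 pad (align 4)
@36: g [4B, align 4] → 40
@40: m9 [4B, align 4] → 44
+4 pad (align 8)
@48: m0 [104B, align 8] → 152
@152: m15 [4B, align 4] → 156
+4 tail pad (align 8)
size 160, align 8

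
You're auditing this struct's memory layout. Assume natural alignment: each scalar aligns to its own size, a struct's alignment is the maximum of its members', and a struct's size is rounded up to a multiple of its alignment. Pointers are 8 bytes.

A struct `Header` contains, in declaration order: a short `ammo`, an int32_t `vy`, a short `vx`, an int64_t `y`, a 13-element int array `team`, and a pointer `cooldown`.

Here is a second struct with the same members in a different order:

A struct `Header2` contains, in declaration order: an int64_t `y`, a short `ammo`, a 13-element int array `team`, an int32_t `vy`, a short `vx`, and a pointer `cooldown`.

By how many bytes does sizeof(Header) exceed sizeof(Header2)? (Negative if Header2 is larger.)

8

0..2  ammo  (2B, 2-aligned)
2..4  -- padding (2B)
4..8  vy  (4B, 4-aligned)
8..10  vx  (2B, 2-aligned)
10..16  -- padding (6B)
16..24  y  (8B, 8-aligned)
24..76  team  (52B, 4-aligned)
76..80  -- padding (4B)
80..88  cooldown  (8B, 8-aligned)
sizeof = 88, alignof = 8
— Header2 —
0..8  y  (8B, 8-aligned)
8..10  ammo  (2B, 2-aligned)
10..12  -- padding (2B)
12..64  team  (52B, 4-aligned)
64..68  vy  (4B, 4-aligned)
68..70  vx  (2B, 2-aligned)
70..72  -- padding (2B)
72..80  cooldown  (8B, 8-aligned)
sizeof = 80, alignof = 8
88 − 80 = 8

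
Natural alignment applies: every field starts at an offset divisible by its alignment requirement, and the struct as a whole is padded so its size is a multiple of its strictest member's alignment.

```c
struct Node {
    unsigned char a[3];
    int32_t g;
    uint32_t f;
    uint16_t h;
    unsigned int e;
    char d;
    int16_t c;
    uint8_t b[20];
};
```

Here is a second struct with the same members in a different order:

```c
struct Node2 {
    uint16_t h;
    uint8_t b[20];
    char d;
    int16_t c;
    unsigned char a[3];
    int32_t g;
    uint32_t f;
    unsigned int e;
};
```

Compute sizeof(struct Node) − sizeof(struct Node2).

0

0..3  a  (3B, 1-aligned)
3..4  -- padding (1B)
4..8  g  (4B, 4-aligned)
8..12  f  (4B, 4-aligned)
12..14  h  (2B, 2-aligned)
14..16  -- padding (2B)
16..20  e  (4B, 4-aligned)
20..21  d  (1B, 1-aligned)
21..22  -- padding (1B)
22..24  c  (2B, 2-aligned)
24..44  b  (20B, 1-aligned)
sizeof = 44, alignof = 4
— Node2 —
0..2  h  (2B, 2-aligned)
2..22  b  (20B, 1-aligned)
22..23  d  (1B, 1-aligned)
23..24  -- padding (1B)
24..26  c  (2B, 2-aligned)
26..29  a  (3B, 1-aligned)
29..32  -- padding (3B)
32..36  g  (4B, 4-aligned)
36..40  f  (4B, 4-aligned)
40..44  e  (4B, 4-aligned)
sizeof = 44, alignof = 4
44 − 44 = 0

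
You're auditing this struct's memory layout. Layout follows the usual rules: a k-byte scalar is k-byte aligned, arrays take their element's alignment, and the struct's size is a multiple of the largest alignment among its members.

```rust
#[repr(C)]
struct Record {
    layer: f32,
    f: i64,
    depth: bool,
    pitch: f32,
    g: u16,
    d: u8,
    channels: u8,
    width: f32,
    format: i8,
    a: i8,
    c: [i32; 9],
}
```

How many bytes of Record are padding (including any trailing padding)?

9

@0: layer [4B, align 4] → 4
+4 pad (align 8)
@8: f [8B, align 8] → 16
@16: depth [1B, align 1] → 17
+3 pad (align 4)
@20: pitch [4B, align 4] → 24
@24: g [2B, align 2] → 26
@26: d [1B, align 1] → 27
@27: channels [1B, align 1] → 28
@28: width [4B, align 4] → 32
@32: format [1B, align 1] → 33
@33: a [1B, align 1] → 34
+2 pad (align 4)
@36: c [36B, align 4] → 72
size 72, align 8
data bytes 63, size 72 → padding 9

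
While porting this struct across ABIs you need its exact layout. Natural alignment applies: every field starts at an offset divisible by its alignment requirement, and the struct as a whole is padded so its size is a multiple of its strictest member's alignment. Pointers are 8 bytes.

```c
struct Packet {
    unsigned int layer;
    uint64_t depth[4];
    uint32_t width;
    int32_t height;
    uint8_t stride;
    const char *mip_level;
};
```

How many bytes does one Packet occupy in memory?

64

0..4  layer  (4B, 4-aligned)
4..8  -- padding (4B)
8..40  depth  (32B, 8-aligned)
40..44  width  (4B, 4-aligned)
44..48  height  (4B, 4-aligned)
48..49  stride  (1B, 1-aligned)
49..56  -- padding (7B)
56..64  mip_level  (8B, 8-aligned)
sizeof = 64, alignof = 8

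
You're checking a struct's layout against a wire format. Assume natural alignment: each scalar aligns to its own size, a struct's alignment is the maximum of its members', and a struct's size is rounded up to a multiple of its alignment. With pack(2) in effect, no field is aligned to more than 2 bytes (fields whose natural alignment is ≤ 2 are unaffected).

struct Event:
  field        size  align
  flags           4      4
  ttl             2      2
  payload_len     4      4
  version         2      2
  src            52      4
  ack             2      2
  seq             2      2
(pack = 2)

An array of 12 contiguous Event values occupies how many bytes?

816

flags at 0 (size 4, align 2) → ends 4
ttl at 4 (size 2, align 2) → ends 6
payload_len at 6 (size 4, align 2) → ends 10
version at 10 (size 2, align 2) → ends 12
src at 12 (size 52, align 2) → ends 64
ack at 64 (size 2, align 2) → ends 66
seq at 66 (size 2, align 2) → ends 68
total 68 bytes, alignment 2
array of 12: 12 × 68 = 816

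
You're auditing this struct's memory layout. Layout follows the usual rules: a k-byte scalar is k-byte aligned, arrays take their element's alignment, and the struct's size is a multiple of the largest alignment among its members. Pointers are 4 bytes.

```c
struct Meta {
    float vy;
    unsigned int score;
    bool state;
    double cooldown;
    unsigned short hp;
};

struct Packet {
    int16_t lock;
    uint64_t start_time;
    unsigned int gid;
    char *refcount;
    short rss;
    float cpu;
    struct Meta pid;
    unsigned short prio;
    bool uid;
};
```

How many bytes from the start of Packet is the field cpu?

28

Meta: @0: vy [4B, align 4] → 4; @4: score [4B, align 4] → 8; @8: state [1B, align 1] → 9; +7 pad (align 8); @16: cooldown [8B, align 8] → 24; @24: hp [2B, align 2] → 26; +6 tail pad (align 8); size 32, align 8
@0: lock [2B, align 2] → 2
+6 pad (align 8)
@8: start_time [8B, align 8] → 16
@16: gid [4B, align 4] → 20
@20: refcount [4B, align 4] → 24
@24: rss [2B, align 2] → 26
+2 pad (align 4)
@28: cpu [4B, align 4] → 32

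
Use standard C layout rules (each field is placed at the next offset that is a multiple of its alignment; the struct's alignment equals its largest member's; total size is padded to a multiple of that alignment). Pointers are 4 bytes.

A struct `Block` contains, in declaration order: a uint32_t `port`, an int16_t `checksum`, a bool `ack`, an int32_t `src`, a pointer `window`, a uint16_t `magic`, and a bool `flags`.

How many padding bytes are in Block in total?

2

0..4  port  (4B, 4-aligned)
4..6  checksum  (2B, 2-aligned)
6..7  ack  (1B, 1-aligned)
7..8  -- padding (1B)
8..12  src  (4B, 4-aligned)
12..16  window  (4B, 4-aligned)
16..18  magic  (2B, 2-aligned)
18..19  flags  (1B, 1-aligned)
19..20  -- tail padding (1B)
sizeof = 20, alignof = 4
data bytes 18, size 20 → padding 2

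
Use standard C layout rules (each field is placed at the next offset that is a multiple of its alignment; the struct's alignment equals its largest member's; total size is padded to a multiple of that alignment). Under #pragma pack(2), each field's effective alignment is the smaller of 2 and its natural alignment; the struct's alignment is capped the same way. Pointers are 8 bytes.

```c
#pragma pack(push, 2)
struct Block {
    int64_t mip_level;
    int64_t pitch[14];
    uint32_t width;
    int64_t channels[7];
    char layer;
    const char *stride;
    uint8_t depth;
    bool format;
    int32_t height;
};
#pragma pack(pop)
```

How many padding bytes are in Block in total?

1

0..8  mip_level  (8B, 2-aligned)
8..120  pitch  (112B, 2-aligned)
120..124  width  (4B, 2-aligned)
124..180  channels  (56B, 2-aligned)
180..181  layer  (1B, 1-aligned)
181..182  -- padding (1B)
182..190  stride  (8B, 2-aligned)
190..191  depth  (1B, 1-aligned)
191..192  format  (1B, 1-aligned)
192..196  height  (4B, 2-aligned)
sizeof = 196, alignof = 2
data bytes 195, size 196 → padding 1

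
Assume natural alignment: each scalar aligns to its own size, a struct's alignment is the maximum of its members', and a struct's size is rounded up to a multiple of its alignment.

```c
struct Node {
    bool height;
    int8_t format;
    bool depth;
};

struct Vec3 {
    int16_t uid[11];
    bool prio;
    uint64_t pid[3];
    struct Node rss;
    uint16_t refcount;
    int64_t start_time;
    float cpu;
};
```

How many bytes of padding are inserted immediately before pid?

Node: height at 0 (size 1, align 1) → ends 1; format at 1 (size 1, align 1) → ends 2; depth at 2 (size 1, align 1) → ends 3; total 3 bytes, alignment 1
uid at 0 (size 22, align 2) → ends 22
prio at 22 (size 1, align 1) → ends 23
pad 1 to align 8 for pid
pid at 24 (size 24, align 8) → ends 48

1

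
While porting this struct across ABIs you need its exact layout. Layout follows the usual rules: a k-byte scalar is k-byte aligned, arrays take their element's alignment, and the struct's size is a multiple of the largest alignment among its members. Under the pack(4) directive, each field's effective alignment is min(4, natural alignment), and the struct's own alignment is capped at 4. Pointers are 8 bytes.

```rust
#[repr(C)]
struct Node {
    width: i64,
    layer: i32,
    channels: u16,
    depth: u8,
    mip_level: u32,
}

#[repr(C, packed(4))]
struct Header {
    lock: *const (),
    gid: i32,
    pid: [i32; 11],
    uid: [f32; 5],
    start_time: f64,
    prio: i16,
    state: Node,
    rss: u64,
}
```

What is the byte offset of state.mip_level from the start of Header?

104

Node: @0: width [8B, align 8] → 8; @8: layer [4B, align 4] → 12; @12: channels [2B, align 2] → 14; @14: depth [1B, align 1] → 15; +1 pad (align 4); @16: mip_level [4B, align 4] → 20; +4 tail pad (align 8); size 24, align 8
@0: lock [8B, align 4] → 8
@8: gid [4B, align 4] → 12
@12: pid [44B, align 4] → 56
@56: uid [20B, align 4] → 76
@76: start_time [8B, align 4] → 84
@84: prio [2B, align 2] → 86
+2 pad (align 4)
@88: state [24B, align 4] → 112
within Node: mip_level at 16
88 + 16 = 104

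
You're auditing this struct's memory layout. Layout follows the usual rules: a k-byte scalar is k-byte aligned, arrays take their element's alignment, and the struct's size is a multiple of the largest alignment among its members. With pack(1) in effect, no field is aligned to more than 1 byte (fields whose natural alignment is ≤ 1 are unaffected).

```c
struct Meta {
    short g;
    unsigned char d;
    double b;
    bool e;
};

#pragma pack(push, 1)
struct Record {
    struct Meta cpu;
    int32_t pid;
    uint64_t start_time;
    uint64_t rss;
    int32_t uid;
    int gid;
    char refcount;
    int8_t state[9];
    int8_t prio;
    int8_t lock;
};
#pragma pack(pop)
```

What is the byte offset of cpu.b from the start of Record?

8

Meta: @0: g [2B, align 2] → 2; @2: d [1B, align 1] → 3; +5 pad (align 8); @8: b [8B, align 8] → 16; @16: e [1B, align 1] → 17; +7 tail pad (align 8); size 24, align 8
@0: cpu [24B, align 1] → 24
within Meta: b at 8
0 + 8 = 8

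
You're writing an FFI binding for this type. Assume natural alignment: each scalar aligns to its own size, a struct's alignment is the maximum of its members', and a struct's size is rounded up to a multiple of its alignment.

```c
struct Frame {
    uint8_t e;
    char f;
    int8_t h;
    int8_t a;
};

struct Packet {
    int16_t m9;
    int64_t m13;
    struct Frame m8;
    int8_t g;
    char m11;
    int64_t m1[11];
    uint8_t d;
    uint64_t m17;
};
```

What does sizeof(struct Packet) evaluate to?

128

Frame: e at 0 (size 1, align 1) → ends 1; f at 1 (size 1, align 1) → ends 2; h at 2 (size 1, align 1) → ends 3; a at 3 (size 1, align 1) → ends 4; total 4 bytes, alignment 1
m9 at 0 (size 2, align 2) → ends 2
pad 6 to align 8 for m13
m13 at 8 (size 8, align 8) → ends 16
m8 at 16 (size 4, align 1) → ends 20
g at 20 (size 1, align 1) → ends 21
m11 at 21 (size 1, align 1) → ends 22
pad 2 to align 8 for m1
m1 at 24 (size 88, align 8) → ends 112
d at 112 (size 1, align 1) → ends 113
pad 7 to align 8 for m17
m17 at 120 (size 8, align 8) → ends 128
total 128 bytes, alignment 8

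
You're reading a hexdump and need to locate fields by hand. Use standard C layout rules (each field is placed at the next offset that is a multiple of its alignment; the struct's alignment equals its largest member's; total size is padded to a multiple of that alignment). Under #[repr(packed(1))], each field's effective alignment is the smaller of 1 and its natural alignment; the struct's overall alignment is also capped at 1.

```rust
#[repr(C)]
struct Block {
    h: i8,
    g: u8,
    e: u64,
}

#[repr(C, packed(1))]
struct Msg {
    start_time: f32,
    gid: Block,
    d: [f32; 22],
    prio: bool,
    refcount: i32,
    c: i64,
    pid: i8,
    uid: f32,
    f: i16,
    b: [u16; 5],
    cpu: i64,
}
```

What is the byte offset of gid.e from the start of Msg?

Block: h at 0 (size 1, align 1) → ends 1; g at 1 (size 1, align 1) → ends 2; pad 6 to align 8 for e; e at 8 (size 8, align 8) → ends 16; total 16 bytes, alignment 8
start_time at 0 (size 4, align 1) → ends 4
gid at 4 (size 16, align 1) → ends 20
within Block: e at 8
4 + 8 = 12

12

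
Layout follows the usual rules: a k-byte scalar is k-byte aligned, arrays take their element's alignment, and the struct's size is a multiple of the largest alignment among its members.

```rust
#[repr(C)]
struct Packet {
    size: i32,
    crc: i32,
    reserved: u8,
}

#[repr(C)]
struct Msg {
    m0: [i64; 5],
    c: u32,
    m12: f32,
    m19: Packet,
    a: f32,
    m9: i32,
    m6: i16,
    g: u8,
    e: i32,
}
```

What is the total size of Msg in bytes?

Packet: @0: size [4B, align 4] → 4; @4: crc [4B, align 4] → 8; @8: reserved [1B, align 1] → 9; +3 tail pad (align 4); size 12, align 4
@0: m0 [40B, align 8] → 40
@40: c [4B, align 4] → 44
@44: m12 [4B, align 4] → 48
@48: m19 [12B, align 4] → 60
@60: a [4B, align 4] → 64
@64: m9 [4B, align 4] → 68
@68: m6 [2B, align 2] → 70
@70: g [1B, align 1] → 71
+1 pad (align 4)
@72: e [4B, align 4] → 76
+4 tail pad (align 8)
size 80, align 8

80 bytes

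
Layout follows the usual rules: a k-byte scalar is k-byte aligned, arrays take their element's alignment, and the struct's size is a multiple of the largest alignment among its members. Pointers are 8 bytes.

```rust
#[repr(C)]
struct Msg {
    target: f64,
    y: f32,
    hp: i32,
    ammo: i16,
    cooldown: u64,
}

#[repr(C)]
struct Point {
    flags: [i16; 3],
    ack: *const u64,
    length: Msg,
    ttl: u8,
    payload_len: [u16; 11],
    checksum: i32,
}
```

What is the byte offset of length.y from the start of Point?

24

Msg: @0: target [8B, align 8] → 8; @8: y [4B, align 4] → 12; @12: hp [4B, align 4] → 16; @16: ammo [2B, align 2] → 18; +6 pad (align 8); @24: cooldown [8B, align 8] → 32; size 32, align 8
@0: flags [6B, align 2] → 6
+2 pad (align 8)
@8: ack [8B, align 8] → 16
@16: length [32B, align 8] → 48
within Msg: y at 8
16 + 8 = 24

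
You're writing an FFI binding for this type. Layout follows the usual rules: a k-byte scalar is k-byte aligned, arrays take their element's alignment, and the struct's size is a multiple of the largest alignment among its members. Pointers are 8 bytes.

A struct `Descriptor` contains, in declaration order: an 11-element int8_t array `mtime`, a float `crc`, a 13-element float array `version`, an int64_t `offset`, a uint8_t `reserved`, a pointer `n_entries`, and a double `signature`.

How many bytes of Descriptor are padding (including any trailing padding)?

12

mtime at 0 (size 11, align 1) → ends 11
pad 1 to align 4 for crc
crc at 12 (size 4, align 4) → ends 16
version at 16 (size 52, align 4) → ends 68
pad 4 to align 8 for offset
offset at 72 (size 8, align 8) → ends 80
reserved at 80 (size 1, align 1) → ends 81
pad 7 to align 8 for n_entries
n_entries at 88 (size 8, align 8) → ends 96
signature at 96 (size 8, align 8) → ends 104
total 104 bytes, alignment 8
data bytes 92, size 104 → padding 12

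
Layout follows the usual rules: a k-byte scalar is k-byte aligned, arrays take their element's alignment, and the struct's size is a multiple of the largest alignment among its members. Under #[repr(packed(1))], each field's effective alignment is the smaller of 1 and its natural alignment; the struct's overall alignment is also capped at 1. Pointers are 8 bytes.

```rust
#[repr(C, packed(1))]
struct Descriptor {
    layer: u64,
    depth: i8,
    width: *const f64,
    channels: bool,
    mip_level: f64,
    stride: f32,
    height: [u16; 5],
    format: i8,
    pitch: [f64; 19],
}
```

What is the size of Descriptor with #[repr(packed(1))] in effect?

0..8  layer  (8B, 1-aligned)
8..9  depth  (1B, 1-aligned)
9..17  width  (8B, 1-aligned)
17..18  channels  (1B, 1-aligned)
18..26  mip_level  (8B, 1-aligned)
26..30  stride  (4B, 1-aligned)
30..40  height  (10B, 1-aligned)
40..41  format  (1B, 1-aligned)
41..193  pitch  (152B, 1-aligned)
sizeof = 193, alignof = 1

193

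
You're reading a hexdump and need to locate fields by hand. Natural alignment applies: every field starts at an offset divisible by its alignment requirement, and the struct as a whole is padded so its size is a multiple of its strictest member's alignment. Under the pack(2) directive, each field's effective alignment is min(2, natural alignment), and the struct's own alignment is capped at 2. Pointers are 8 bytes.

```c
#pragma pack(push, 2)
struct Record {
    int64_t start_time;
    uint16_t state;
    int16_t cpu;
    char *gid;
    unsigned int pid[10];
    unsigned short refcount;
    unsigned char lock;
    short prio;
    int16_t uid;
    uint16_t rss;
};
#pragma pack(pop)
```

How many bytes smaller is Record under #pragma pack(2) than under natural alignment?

10

natural layout:
  start_time at 0 (size 8, align 8) → ends 8
  state at 8 (size 2, align 2) → ends 10
  cpu at 10 (size 2, align 2) → ends 12
  pad 4 to align 8 for gid
  gid at 16 (size 8, align 8) → ends 24
  pid at 24 (size 40, align 4) → ends 64
  refcount at 64 (size 2, align 2) → ends 66
  lock at 66 (size 1, align 1) → ends 67
  pad 1 to align 2 for prio
  prio at 68 (size 2, align 2) → ends 70
  uid at 70 (size 2, align 2) → ends 72
  rss at 72 (size 2, align 2) → ends 74
  tail pad 6 to reach multiple of 8
  total 80 bytes, alignment 8
packed(2) layout:
  start_time at 0 (size 8, align 2) → ends 8
  state at 8 (size 2, align 2) → ends 10
  cpu at 10 (size 2, align 2) → ends 12
  gid at 12 (size 8, align 2) → ends 20
  pid at 20 (size 40, align 2) → ends 60
  refcount at 60 (size 2, align 2) → ends 62
  lock at 62 (size 1, align 1) → ends 63
  pad 1 to align 2 for prio
  prio at 64 (size 2, align 2) → ends 66
  uid at 66 (size 2, align 2) → ends 68
  rss at 68 (size 2, align 2) → ends 70
  total 70 bytes, alignment 2
80 − 70 = 10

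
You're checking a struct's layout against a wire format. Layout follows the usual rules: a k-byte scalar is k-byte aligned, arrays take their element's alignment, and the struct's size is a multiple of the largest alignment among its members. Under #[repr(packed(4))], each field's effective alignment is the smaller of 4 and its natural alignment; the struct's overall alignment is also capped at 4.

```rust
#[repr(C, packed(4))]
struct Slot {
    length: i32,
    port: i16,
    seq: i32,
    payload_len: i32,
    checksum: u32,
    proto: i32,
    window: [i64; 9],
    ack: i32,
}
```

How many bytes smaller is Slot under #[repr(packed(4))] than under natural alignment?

natural layout:
  @0: length [4B, align 4] → 4
  @4: port [2B, align 2] → 6
  +2 pad (align 4)
  @8: seq [4B, align 4] → 12
  @12: payload_len [4B, align 4] → 16
  @16: checksum [4B, align 4] → 20
  @20: proto [4B, align 4] → 24
  @24: window [72B, align 8] → 96
  @96: ack [4B, align 4] → 100
  +4 tail pad (align 8)
  size 104, align 8
packed(4) layout:
  @0: length [4B, align 4] → 4
  @4: port [2B, align 2] → 6
  +2 pad (align 4)
  @8: seq [4B, align 4] → 12
  @12: payload_len [4B, align 4] → 16
  @16: checksum [4B, align 4] → 20
  @20: proto [4B, align 4] → 24
  @24: window [72B, align 4] → 96
  @96: ack [4B, align 4] → 100
  size 100, align 4
104 − 100 = 4

4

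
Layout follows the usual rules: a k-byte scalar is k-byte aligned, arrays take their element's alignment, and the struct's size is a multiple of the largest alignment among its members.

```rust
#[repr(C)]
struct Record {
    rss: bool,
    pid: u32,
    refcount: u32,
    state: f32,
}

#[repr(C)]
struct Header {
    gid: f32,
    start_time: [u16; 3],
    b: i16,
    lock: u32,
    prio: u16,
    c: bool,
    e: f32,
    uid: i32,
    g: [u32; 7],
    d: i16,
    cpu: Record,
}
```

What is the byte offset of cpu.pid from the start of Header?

Record: 0..1  rss  (1B, 1-aligned); 1..4  -- padding (3B); 4..8  pid  (4B, 4-aligned); 8..12  refcount  (4B, 4-aligned); 12..16  state  (4B, 4-aligned); sizeof = 16, alignof = 4
0..4  gid  (4B, 4-aligned)
4..10  start_time  (6B, 2-aligned)
10..12  b  (2B, 2-aligned)
12..16  lock  (4B, 4-aligned)
16..18  prio  (2B, 2-aligned)
18..19  c  (1B, 1-aligned)
19..20  -- padding (1B)
20..24  e  (4B, 4-aligned)
24..28  uid  (4B, 4-aligned)
28..56  g  (28B, 4-aligned)
56..58  d  (2B, 2-aligned)
58..60  -- padding (2B)
60..76  cpu  (16B, 4-aligned)
within Record: pid at 4
60 + 4 = 64

64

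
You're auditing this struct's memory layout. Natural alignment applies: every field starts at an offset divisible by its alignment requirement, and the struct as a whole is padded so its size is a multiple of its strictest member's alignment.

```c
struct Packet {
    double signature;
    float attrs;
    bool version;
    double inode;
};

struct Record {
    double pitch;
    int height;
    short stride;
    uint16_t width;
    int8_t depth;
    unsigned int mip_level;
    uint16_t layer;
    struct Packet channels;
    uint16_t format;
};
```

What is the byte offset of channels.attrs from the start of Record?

40

Packet: 0..8  signature  (8B, 8-aligned); 8..12  attrs  (4B, 4-aligned); 12..13  version  (1B, 1-aligned); 13..16  -- padding (3B); 16..24  inode  (8B, 8-aligned); sizeof = 24, alignof = 8
0..8  pitch  (8B, 8-aligned)
8..12  height  (4B, 4-aligned)
12..14  stride  (2B, 2-aligned)
14..16  width  (2B, 2-aligned)
16..17  depth  (1B, 1-aligned)
17..20  -- padding (3B)
20..24  mip_level  (4B, 4-aligned)
24..26  layer  (2B, 2-aligned)
26..32  -- padding (6B)
32..56  channels  (24B, 8-aligned)
within Packet: attrs at 8
32 + 8 = 40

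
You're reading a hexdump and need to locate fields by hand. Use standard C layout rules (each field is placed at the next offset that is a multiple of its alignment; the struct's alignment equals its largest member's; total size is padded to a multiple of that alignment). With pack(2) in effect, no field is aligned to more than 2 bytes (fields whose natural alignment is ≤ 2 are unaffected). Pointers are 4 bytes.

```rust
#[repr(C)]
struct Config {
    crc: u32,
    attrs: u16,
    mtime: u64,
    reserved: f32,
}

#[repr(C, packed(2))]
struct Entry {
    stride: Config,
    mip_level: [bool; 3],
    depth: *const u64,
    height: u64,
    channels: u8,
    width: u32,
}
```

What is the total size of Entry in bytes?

Config: crc at 0 (size 4, align 4) → ends 4; attrs at 4 (size 2, align 2) → ends 6; pad 2 to align 8 for mtime; mtime at 8 (size 8, align 8) → ends 16; reserved at 16 (size 4, align 4) → ends 20; tail pad 4 to reach multiple of 8; total 24 bytes, alignment 8
stride at 0 (size 24, align 2) → ends 24
mip_level at 24 (size 3, align 1) → ends 27
pad 1 to align 2 for depth
depth at 28 (size 4, align 2) → ends 32
height at 32 (size 8, align 2) → ends 40
channels at 40 (size 1, align 1) → ends 41
pad 1 to align 2 for width
width at 42 (size 4, align 2) → ends 46
total 46 bytes, alignment 2

46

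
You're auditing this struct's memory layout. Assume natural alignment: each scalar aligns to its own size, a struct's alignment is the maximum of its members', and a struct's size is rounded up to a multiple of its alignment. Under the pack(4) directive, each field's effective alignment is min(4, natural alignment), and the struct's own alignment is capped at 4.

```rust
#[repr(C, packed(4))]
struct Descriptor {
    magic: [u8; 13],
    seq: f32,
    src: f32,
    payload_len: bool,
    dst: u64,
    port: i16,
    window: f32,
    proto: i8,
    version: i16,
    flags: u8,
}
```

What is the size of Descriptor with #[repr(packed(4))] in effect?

52

@0: magic [13B, align 1] → 13
+3 pad (align 4)
@16: seq [4B, align 4] → 20
@20: src [4B, align 4] → 24
@24: payload_len [1B, align 1] → 25
+3 pad (align 4)
@28: dst [8B, align 4] → 36
@36: port [2B, align 2] → 38
+2 pad (align 4)
@40: window [4B, align 4] → 44
@44: proto [1B, align 1] → 45
+1 pad (align 2)
@46: version [2B, align 2] → 48
@48: flags [1B, align 1] → 49
+3 tail pad (align 4)
size 52, align 4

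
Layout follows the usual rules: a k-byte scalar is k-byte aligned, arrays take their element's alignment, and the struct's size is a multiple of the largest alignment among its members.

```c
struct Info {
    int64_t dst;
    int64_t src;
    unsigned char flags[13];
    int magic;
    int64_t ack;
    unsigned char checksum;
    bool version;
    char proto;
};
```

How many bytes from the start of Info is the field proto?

0..8  dst  (8B, 8-aligned)
8..16  src  (8B, 8-aligned)
16..29  flags  (13B, 1-aligned)
29..32  -- padding (3B)
32..36  magic  (4B, 4-aligned)
36..40  -- padding (4B)
40..48  ack  (8B, 8-aligned)
48..49  checksum  (1B, 1-aligned)
49..50  version  (1B, 1-aligned)
50..51  proto  (1B, 1-aligned)

50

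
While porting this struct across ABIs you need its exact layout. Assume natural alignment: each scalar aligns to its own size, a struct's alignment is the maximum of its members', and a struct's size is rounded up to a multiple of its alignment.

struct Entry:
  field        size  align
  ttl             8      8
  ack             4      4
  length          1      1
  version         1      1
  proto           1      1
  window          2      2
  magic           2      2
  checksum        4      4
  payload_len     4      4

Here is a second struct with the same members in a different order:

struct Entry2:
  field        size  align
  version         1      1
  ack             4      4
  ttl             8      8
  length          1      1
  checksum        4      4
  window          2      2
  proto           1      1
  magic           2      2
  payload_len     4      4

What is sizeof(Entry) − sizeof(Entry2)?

-8

ttl at 0 (size 8, align 8) → ends 8
ack at 8 (size 4, align 4) → ends 12
length at 12 (size 1, align 1) → ends 13
version at 13 (size 1, align 1) → ends 14
proto at 14 (size 1, align 1) → ends 15
pad 1 to align 2 for window
window at 16 (size 2, align 2) → ends 18
magic at 18 (size 2, align 2) → ends 20
checksum at 20 (size 4, align 4) → ends 24
payload_len at 24 (size 4, align 4) → ends 28
tail pad 4 to reach multiple of 8
total 32 bytes, alignment 8
— Entry2 —
version at 0 (size 1, align 1) → ends 1
pad 3 to align 4 for ack
ack at 4 (size 4, align 4) → ends 8
ttl at 8 (size 8, align 8) → ends 16
length at 16 (size 1, align 1) → ends 17
pad 3 to align 4 for checksum
checksum at 20 (size 4, align 4) → ends 24
window at 24 (size 2, align 2) → ends 26
proto at 26 (size 1, align 1) → ends 27
pad 1 to align 2 for magic
magic at 28 (size 2, align 2) → ends 30
pad 2 to align 4 for payload_len
payload_len at 32 (size 4, align 4) → ends 36
tail pad 4 to reach multiple of 8
total 40 bytes, alignment 8
32 − 40 = -8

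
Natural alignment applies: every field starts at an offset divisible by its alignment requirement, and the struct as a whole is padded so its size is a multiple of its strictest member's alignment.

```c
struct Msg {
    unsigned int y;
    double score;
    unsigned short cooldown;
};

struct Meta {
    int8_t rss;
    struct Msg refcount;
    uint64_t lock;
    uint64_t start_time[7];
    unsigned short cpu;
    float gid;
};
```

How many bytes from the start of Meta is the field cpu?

96

Msg: y at 0 (size 4, align 4) → ends 4; pad 4 to align 8 for score; score at 8 (size 8, align 8) → ends 16; cooldown at 16 (size 2, align 2) → ends 18; tail pad 6 to reach multiple of 8; total 24 bytes, alignment 8
rss at 0 (size 1, align 1) → ends 1
pad 7 to align 8 for refcount
refcount at 8 (size 24, align 8) → ends 32
lock at 32 (size 8, align 8) → ends 40
start_time at 40 (size 56, align 8) → ends 96
cpu at 96 (size 2, align 2) → ends 98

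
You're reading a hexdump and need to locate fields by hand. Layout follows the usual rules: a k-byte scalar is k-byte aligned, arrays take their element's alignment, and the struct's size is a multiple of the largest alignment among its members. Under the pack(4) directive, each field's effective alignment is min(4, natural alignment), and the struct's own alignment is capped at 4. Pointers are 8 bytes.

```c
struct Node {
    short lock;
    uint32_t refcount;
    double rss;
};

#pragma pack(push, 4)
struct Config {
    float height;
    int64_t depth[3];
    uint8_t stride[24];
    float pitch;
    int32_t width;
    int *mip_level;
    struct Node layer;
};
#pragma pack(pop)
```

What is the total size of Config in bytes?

Node: 0..2  lock  (2B, 2-aligned); 2..4  -- padding (2B); 4..8  refcount  (4B, 4-aligned); 8..16  rss  (8B, 8-aligned); sizeof = 16, alignof = 8
0..4  height  (4B, 4-aligned)
4..28  depth  (24B, 4-aligned)
28..52  stride  (24B, 1-aligned)
52..56  pitch  (4B, 4-aligned)
56..60  width  (4B, 4-aligned)
60..68  mip_level  (8B, 4-aligned)
68..84  layer  (16B, 4-aligned)
sizeof = 84, alignof = 4

84 bytes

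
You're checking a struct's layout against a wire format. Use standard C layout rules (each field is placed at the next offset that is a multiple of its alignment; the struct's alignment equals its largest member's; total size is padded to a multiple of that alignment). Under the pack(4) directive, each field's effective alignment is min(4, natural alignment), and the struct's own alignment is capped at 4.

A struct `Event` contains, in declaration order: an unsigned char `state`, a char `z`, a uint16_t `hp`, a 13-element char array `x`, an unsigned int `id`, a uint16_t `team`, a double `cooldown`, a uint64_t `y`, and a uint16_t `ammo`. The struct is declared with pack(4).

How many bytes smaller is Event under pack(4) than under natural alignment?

8

natural layout:
  @0: state [1B, align 1] → 1
  @1: z [1B, align 1] → 2
  @2: hp [2B, align 2] → 4
  @4: x [13B, align 1] → 17
  +3 pad (align 4)
  @20: id [4B, align 4] → 24
  @24: team [2B, align 2] → 26
  +6 pad (align 8)
  @32: cooldown [8B, align 8] → 40
  @40: y [8B, align 8] → 48
  @48: ammo [2B, align 2] → 50
  +6 tail pad (align 8)
  size 56, align 8
packed(4) layout:
  @0: state [1B, align 1] → 1
  @1: z [1B, align 1] → 2
  @2: hp [2B, align 2] → 4
  @4: x [13B, align 1] → 17
  +3 pad (align 4)
  @20: id [4B, align 4] → 24
  @24: team [2B, align 2] → 26
  +2 pad (align 4)
  @28: cooldown [8B, align 4] → 36
  @36: y [8B, align 4] → 44
  @44: ammo [2B, align 2] → 46
  +2 tail pad (align 4)
  size 48, align 4
56 − 48 = 8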